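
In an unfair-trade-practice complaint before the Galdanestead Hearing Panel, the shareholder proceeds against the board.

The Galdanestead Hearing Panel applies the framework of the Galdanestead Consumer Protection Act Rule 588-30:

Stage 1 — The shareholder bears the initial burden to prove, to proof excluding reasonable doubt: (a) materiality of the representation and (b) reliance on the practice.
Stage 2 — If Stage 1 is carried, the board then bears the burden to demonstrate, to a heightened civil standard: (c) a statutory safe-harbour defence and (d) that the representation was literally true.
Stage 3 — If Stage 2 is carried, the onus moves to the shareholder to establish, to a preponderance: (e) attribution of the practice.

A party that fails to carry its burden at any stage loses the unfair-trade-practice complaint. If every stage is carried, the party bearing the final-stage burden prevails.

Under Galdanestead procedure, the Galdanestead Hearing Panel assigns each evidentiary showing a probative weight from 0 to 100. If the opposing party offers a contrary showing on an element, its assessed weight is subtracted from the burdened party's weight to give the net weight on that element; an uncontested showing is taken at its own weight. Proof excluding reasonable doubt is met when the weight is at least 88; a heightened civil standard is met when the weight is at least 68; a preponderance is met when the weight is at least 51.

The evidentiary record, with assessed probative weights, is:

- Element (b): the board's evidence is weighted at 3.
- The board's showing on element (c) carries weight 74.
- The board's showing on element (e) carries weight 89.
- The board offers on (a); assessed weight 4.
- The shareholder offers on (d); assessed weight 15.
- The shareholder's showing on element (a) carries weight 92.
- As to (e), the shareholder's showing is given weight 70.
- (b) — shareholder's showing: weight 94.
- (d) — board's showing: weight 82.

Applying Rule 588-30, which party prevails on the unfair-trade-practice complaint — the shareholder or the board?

Stage 1 — burden on shareholder; standard: proof excluding reasonable doubt (weight is at least 88).
    (a): 92 − 4 = 88 ≥ 88 [met]
    (b): 94 − 3 = 91 ≥ 88 [met]
  Stage 1 carried; the burden shifts to the board.
Stage 2 — burden on board; standard: a heightened civil standard (weight is at least 68).
    (c): 74 ≥ 68 [met]
    (d): 82 − 15 = 67 < 68 [not met]
  Not every element is met, so the board fails to carry Stage 2.
The analysis ends at Stage 2; the shareholder prevails.

shareholder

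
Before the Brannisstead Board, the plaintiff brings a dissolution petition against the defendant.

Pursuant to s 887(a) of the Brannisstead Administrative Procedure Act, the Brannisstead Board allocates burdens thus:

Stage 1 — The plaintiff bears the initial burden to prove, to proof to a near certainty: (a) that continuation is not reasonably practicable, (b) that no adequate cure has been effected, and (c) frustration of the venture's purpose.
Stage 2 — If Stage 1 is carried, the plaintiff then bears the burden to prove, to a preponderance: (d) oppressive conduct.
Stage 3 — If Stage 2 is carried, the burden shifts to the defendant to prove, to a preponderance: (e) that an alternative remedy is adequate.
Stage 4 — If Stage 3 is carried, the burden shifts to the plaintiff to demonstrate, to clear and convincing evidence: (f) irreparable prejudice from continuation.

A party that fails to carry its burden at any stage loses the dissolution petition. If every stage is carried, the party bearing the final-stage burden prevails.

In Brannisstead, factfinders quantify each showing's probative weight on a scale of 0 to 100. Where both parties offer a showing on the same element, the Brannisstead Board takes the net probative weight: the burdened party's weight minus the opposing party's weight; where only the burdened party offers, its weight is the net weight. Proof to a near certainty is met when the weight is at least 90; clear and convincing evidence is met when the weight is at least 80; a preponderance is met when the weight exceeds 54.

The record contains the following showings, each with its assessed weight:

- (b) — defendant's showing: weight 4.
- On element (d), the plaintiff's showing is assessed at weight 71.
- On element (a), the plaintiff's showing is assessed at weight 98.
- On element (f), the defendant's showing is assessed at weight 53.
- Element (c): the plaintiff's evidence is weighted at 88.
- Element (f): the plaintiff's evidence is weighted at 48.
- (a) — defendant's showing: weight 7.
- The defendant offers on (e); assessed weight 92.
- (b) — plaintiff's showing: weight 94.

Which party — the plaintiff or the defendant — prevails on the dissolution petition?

At Stage 1 the plaintiff must meet proof to a near certainty (weight is at least 90): on (a) the weight is 98 less the opposing 7 gives net 91, ≥ 90, so (a) meets the standard; on (b) the weight is 94 less the opposing 4 gives net 90, ≥ 90, so (b) meets the standard; on (c) the weight is 88, < 90, so (c) does not meet the standard.
  Not every element is met, so the plaintiff fails to carry Stage 1.
The analysis ends at Stage 1; the defendant prevails.

defendant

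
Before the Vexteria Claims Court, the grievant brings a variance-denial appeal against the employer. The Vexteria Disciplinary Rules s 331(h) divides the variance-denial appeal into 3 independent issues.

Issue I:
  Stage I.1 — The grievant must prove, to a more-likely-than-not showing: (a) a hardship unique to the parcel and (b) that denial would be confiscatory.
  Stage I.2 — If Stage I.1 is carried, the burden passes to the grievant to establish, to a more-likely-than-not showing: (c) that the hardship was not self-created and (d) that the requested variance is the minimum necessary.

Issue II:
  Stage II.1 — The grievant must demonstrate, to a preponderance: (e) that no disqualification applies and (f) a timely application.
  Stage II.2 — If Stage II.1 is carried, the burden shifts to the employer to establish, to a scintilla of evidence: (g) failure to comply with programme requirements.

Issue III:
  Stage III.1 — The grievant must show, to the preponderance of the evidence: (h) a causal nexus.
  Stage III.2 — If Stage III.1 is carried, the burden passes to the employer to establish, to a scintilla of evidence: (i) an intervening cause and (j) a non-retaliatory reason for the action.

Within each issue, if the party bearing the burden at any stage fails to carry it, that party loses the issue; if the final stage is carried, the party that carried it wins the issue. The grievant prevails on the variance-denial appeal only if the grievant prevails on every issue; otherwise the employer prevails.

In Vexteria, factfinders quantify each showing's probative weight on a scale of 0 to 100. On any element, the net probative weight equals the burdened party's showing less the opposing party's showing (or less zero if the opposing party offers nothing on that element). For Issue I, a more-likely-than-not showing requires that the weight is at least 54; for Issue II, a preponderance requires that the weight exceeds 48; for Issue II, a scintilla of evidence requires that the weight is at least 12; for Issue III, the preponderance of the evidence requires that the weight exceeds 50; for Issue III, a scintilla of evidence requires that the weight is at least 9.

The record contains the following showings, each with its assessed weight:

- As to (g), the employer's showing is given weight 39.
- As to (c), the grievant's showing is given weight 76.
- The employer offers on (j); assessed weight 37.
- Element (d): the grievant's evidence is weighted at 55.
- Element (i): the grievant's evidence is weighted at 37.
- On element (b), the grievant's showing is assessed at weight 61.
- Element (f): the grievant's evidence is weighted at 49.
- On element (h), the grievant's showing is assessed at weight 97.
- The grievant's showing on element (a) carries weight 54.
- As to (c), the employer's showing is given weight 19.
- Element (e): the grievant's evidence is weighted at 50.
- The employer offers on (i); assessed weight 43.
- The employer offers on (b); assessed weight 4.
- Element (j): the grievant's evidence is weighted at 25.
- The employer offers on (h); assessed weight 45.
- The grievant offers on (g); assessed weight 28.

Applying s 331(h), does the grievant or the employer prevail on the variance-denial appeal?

— Issue I —
Stage I.1 — burden on grievant; standard: a more-likely-than-not showing (weight is at least 54).
    (a): 54 ≥ 54 [met]
    (b): 61 − 4 = 57 ≥ 54 [met]
  All elements met. The grievant retains the burden for Stage I.2.
Stage I.2 — burden on grievant; standard: a more-likely-than-not showing (weight is at least 54).
    (c): 76 − 19 = 57 ≥ 54 [met]
    (d): 55 ≥ 54 [met]
  All elements met at the final stage.
Every stage carried; the grievant prevails on this issue.
— Issue II —
Stage II.1 (grievant, a preponderance, weight exceeds 48): (e) 50 > 48 — meets; (f) 49 > 48 — meets.
  Stage II.1 is satisfied; the onus moves to the employer.
Stage II.2 (employer, a scintilla of evidence, weight is at least 12): (g) net 39−28=11 < 12 — fails.
  Stage II.2 not carried; the employer fails its burden.
The analysis ends at Stage II.2; the grievant prevails on this issue.
— Issue III —
Stage III.1 (grievant, the preponderance of the evidence, weight exceeds 50): (h) net 97−45=52 > 50 — meets.
  All elements met. The burden passes to the employer.
Stage III.2 (employer, a scintilla of evidence, weight is at least 9): (i) net 43−37=6 < 9 — fails; (j) net 37−25=12 ≥ 9 — meets.
  Stage III.2 not carried; the employer fails its burden.
The grievant prevails on this issue.
Per-issue: Issue I → grievant; Issue II → grievant; Issue III → grievant. The grievant must prevail on every issue; overall, the grievant prevails.

grievant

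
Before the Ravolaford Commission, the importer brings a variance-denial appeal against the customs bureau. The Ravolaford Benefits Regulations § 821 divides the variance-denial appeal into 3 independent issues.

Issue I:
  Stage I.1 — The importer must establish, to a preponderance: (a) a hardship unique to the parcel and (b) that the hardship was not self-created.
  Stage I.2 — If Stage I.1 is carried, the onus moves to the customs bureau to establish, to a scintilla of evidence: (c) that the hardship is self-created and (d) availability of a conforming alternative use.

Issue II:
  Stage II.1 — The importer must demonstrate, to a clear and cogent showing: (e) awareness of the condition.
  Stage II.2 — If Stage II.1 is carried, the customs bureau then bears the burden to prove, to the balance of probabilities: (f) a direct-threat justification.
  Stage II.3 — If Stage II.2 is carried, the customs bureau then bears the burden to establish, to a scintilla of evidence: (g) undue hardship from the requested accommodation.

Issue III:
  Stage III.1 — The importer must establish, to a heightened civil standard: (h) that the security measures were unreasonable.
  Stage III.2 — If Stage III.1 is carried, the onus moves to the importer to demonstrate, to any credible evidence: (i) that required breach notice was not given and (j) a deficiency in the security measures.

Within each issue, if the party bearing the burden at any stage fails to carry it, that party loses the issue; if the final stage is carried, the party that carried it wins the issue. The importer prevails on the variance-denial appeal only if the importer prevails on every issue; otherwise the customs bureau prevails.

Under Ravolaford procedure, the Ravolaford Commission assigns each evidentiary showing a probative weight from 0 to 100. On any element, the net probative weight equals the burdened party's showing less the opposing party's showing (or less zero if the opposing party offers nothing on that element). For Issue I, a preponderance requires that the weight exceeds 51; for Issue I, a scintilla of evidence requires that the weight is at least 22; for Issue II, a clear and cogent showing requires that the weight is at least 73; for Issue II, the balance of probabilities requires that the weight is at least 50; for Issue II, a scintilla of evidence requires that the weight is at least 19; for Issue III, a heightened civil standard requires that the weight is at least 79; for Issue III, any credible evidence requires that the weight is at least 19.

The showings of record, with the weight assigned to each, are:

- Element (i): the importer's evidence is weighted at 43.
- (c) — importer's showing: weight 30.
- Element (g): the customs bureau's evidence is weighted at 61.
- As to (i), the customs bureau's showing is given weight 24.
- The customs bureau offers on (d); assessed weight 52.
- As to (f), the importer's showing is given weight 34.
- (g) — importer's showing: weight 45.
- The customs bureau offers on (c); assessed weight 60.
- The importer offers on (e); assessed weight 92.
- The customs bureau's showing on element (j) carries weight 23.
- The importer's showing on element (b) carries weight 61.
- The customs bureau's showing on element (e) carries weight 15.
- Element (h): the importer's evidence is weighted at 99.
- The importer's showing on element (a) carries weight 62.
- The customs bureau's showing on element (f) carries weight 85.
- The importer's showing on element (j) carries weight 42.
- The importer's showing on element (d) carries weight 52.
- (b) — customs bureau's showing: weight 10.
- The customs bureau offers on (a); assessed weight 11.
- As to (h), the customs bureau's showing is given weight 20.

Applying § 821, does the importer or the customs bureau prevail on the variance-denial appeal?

— Issue I —
Stage I.1 — burden on importer; standard: a preponderance (weight exceeds 51).
    (a): 62 − 11 = 51 ≤ 51 [not met]
    (b): 61 − 10 = 51 ≤ 51 [not met]
  The importer does not carry Stage I.1.
So the customs bureau prevails on this issue.
— Issue II —
At Stage II.1 the importer must meet a clear and cogent showing (weight is at least 73): on (e) the weight is 92 less the opposing 15 gives net 77, ≥ 73, so (e) meets the standard.
  Stage II.1 carried; the burden shifts to the customs bureau.
At Stage II.2 the customs bureau must meet the balance of probabilities (weight is at least 50): on (f) the weight is 85 less the opposing 34 gives net 51, ≥ 50, so (f) meets the standard.
  All elements met. The customs bureau retains the burden for Stage II.3.
At Stage II.3 the customs bureau must meet a scintilla of evidence (weight is at least 19): on (g) the weight is 61 less the opposing 45 gives net 16, which does not reach 19, so (g) does not meet the standard.
  The customs bureau does not carry Stage II.3.
The analysis ends at Stage II.3; the importer prevails on this issue.
— Issue III —
Stage III.1 (importer, a heightened civil standard, weight is at least 79): (h) net 99−20=79 ≥ 79 — meets.
  Stage III.1 is satisfied; the importer continues to bear the burden.
Stage III.2 (importer, any credible evidence, weight is at least 19): (i) net 43−24=19 ≥ 19 — meets; (j) net 42−23=19 ≥ 19 — meets.
  Stage III.2 carried; the final stage is satisfied.
With every stage satisfied, the importer prevails on this issue.
Per-issue: Issue I → customs bureau; Issue II → importer; Issue III → importer. The importer must prevail on every issue; overall, the customs bureau prevails.

customs bureau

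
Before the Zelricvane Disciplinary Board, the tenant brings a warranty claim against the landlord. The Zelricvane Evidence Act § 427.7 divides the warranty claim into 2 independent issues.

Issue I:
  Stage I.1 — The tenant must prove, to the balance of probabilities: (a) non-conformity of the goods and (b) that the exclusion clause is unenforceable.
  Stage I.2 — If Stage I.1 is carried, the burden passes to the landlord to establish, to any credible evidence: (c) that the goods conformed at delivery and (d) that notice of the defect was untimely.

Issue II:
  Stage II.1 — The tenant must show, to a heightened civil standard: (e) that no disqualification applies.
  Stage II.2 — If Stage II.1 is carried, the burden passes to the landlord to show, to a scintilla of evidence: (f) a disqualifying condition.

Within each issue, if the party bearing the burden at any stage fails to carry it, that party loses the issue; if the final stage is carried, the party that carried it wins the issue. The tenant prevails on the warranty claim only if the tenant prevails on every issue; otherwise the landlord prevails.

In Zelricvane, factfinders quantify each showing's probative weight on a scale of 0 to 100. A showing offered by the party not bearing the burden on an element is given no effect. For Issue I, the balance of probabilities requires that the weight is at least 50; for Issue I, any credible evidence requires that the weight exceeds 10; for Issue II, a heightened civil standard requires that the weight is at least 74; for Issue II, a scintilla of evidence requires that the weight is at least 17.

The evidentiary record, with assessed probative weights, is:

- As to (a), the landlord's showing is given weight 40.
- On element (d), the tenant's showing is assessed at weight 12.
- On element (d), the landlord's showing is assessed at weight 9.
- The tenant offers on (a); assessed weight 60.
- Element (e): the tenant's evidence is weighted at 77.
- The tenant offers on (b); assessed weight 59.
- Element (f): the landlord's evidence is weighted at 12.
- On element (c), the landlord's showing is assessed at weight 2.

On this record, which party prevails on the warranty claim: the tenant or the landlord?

— Issue I —
Stage I.1 — burden on tenant; standard: the balance of probabilities (weight is at least 50).
    (a): 60 (landlord's 40 disregarded) ≥ 50 [met]
    (b): 59 ≥ 50 [met]
  Stage I.1 carried; the burden shifts to the landlord.
Stage I.2 — burden on landlord; standard: any credible evidence (weight exceeds 10).
    (c): 2 ≤ 10 [not met]
    (d): 9 (tenant's 12 disregarded) ≤ 10 [not met]
  The landlord does not carry Stage I.2.
So the tenant prevails on this issue.
— Issue II —
Stage II.1 — burden on tenant; standard: a heightened civil standard (weight is at least 74).
    (e): 77 ≥ 74 [met]
  Stage II.1 is satisfied; the onus moves to the landlord.
Stage II.2 — burden on landlord; standard: a scintilla of evidence (weight is at least 17).
    (f): 12 < 17 [not met]
  Not every element is met, so the landlord fails to carry Stage II.2.
The tenant prevails on this issue.
Per-issue: Issue I → tenant; Issue II → tenant. The tenant must prevail on every issue; overall, the tenant prevails.

tenant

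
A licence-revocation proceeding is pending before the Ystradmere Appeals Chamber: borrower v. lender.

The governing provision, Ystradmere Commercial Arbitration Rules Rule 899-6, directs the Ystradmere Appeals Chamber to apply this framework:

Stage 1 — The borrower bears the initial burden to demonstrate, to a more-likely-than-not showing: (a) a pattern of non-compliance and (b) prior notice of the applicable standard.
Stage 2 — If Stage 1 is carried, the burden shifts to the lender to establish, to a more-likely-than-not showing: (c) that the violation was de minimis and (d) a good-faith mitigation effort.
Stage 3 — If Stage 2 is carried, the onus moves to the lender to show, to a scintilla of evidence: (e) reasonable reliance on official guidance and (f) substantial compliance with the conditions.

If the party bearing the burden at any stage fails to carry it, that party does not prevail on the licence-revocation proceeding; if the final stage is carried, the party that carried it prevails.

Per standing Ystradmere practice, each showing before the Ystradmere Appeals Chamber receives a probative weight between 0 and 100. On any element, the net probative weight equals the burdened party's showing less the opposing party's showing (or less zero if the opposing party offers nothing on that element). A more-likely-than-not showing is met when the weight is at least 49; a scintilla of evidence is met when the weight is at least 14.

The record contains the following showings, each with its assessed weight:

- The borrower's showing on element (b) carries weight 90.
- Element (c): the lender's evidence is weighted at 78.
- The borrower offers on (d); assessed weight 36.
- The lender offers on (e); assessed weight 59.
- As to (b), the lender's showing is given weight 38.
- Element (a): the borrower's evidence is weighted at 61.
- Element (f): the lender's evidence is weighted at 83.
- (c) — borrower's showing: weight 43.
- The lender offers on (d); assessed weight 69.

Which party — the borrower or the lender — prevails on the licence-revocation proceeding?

At Stage 1 the borrower must meet a more-likely-than-not showing (weight is at least 49): on (a) the weight is 61, ≥ 49, so (a) meets the standard; on (b) the weight is 90 less the opposing 38 gives net 52, which does reach 49, so (b) meets the standard.
  All elements met. The burden passes to the lender.
At Stage 2 the lender must meet a more-likely-than-not showing (weight is at least 49): on (c) the weight is 78 less the opposing 43 gives net 35, < 49, so (c) does not meet the standard; on (d) the weight is 69 less the opposing 36 gives net 33, < 49, so (d) does not meet the standard.
  Stage 2 not carried; the lender fails its burden.
So the borrower prevails.

borrower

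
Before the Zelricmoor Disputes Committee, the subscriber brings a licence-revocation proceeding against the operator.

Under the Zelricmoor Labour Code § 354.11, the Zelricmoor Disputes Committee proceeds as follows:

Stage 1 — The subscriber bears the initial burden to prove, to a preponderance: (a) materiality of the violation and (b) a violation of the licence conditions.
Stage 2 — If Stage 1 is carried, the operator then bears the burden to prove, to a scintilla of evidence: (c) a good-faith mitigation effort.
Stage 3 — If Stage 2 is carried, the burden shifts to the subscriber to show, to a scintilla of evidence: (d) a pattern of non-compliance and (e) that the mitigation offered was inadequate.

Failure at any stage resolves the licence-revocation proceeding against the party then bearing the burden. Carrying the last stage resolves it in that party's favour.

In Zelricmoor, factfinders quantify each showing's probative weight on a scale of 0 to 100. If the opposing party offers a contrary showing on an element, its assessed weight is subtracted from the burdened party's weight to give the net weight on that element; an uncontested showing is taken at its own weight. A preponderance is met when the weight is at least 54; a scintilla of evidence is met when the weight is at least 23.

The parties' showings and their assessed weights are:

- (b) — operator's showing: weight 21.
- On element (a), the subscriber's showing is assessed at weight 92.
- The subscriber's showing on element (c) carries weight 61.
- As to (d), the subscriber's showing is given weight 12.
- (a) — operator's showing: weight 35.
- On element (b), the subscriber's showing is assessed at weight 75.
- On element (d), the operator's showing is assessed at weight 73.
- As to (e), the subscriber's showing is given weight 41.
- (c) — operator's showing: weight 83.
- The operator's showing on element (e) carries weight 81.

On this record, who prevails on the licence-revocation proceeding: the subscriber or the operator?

Stage 1 — burden on subscriber; standard: a preponderance (weight is at least 54).
    (a): 92 − 35 = 57 ≥ 54 [met]
    (b): 75 − 21 = 54 ≥ 54 [met]
  Stage 1 carried; the burden shifts to the operator.
Stage 2 — burden on operator; standard: a scintilla of evidence (weight is at least 23).
    (c): 83 − 61 = 22 < 23 [not met]
  Stage 2 not carried; the operator fails its burden.
The subscriber prevails.

subscriber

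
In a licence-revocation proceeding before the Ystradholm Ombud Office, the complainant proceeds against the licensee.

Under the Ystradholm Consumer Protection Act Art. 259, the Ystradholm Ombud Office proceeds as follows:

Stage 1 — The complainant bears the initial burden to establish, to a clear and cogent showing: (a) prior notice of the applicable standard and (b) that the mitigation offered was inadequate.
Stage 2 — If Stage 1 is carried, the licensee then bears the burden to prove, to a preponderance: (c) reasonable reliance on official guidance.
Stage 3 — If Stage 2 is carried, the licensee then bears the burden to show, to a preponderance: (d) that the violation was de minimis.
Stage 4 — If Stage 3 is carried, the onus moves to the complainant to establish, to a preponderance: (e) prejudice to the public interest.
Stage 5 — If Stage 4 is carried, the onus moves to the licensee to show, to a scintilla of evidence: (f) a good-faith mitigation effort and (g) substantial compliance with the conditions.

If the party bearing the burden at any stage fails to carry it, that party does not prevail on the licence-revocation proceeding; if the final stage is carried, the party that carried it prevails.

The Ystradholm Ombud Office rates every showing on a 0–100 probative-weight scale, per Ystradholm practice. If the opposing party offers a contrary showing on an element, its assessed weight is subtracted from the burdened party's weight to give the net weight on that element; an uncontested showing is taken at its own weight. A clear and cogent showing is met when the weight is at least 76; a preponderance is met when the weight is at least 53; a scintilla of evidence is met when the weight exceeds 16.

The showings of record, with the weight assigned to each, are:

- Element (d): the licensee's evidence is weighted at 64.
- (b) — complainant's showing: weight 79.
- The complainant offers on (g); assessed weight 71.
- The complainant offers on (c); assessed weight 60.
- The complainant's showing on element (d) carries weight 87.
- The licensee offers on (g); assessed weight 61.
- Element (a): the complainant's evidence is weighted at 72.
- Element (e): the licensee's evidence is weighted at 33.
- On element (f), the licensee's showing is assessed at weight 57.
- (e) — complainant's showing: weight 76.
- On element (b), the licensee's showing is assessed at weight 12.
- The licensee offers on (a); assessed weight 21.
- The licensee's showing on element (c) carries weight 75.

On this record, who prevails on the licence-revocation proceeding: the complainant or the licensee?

At Stage 1 the complainant must meet a clear and cogent showing (weight is at least 76): on (a) the weight is 72 less the opposing 21 gives net 51, < 76, so (a) does not meet the standard; on (b) the weight is 79 less the opposing 12 gives net 67, < 76, so (b) does not meet the standard.
  Not every element is met, so the complainant fails to carry Stage 1.
The analysis ends at Stage 1; the licensee prevails.

licensee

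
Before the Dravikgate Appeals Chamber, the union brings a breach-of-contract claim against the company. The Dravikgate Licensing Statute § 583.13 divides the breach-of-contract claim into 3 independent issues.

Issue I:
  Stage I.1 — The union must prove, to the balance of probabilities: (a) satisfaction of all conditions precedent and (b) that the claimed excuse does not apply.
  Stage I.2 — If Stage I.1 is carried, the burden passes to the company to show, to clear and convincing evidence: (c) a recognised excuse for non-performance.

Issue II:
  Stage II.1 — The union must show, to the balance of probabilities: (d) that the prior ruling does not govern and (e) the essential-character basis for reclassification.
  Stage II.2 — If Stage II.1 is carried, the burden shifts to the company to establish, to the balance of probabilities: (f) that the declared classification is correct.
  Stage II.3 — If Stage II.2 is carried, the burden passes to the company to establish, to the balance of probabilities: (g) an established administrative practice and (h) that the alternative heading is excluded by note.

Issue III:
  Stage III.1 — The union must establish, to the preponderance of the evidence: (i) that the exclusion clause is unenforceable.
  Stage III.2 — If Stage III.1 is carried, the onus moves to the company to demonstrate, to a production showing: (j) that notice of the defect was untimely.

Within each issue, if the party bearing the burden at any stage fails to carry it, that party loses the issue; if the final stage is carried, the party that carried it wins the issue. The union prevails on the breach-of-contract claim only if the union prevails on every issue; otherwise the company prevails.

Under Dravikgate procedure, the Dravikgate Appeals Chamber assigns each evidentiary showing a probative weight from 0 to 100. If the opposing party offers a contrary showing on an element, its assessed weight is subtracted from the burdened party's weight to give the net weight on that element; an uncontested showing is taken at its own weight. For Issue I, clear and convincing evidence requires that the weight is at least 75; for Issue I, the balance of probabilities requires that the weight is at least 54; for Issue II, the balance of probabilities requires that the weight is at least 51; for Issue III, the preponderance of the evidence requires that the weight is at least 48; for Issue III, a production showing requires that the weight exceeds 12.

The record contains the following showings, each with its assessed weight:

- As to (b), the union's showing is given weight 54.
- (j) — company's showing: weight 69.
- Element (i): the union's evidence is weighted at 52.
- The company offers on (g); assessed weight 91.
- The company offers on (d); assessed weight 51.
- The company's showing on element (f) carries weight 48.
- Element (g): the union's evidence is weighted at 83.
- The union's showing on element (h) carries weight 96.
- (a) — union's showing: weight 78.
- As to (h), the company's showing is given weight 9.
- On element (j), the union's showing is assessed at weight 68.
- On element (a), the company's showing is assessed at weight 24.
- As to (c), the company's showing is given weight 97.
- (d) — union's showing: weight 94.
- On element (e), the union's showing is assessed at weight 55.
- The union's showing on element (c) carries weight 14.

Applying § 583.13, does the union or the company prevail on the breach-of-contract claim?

— Issue I —
Stage I.1 — burden on union; standard: the balance of probabilities (weight is at least 54).
    (a): 78 − 24 = 54 ≥ 54 [met]
    (b): 54 ≥ 54 [met]
  The union carries Stage I.1; the company now bears the burden.
Stage I.2 — burden on company; standard: clear and convincing evidence (weight is at least 75).
    (c): 97 − 14 = 83 ≥ 75 [met]
  Stage I.2 carried; the final stage is satisfied.
Every stage carried; the company prevails on this issue.
— Issue II —
Stage II.1 — burden on union; standard: the balance of probabilities (weight is at least 51).
    (d): 94 − 51 = 43 < 51 [not met]
    (e): 55 ≥ 51 [met]
  The union does not carry Stage II.1.
The analysis ends at Stage II.1; the company prevails on this issue.
— Issue III —
Stage III.1 (union, the preponderance of the evidence, weight is at least 48): (i) 52 ≥ 48 — meets.
  All elements met. The burden passes to the company.
Stage III.2 (company, a production showing, weight exceeds 12): (j) net 69−68=1 ≤ 12 — fails.
  Not every element is met, so the company fails to carry Stage III.2.
The union prevails on this issue.
Per-issue: Issue I → company; Issue II → company; Issue III → union. The union must prevail on every issue; overall, the company prevails.

company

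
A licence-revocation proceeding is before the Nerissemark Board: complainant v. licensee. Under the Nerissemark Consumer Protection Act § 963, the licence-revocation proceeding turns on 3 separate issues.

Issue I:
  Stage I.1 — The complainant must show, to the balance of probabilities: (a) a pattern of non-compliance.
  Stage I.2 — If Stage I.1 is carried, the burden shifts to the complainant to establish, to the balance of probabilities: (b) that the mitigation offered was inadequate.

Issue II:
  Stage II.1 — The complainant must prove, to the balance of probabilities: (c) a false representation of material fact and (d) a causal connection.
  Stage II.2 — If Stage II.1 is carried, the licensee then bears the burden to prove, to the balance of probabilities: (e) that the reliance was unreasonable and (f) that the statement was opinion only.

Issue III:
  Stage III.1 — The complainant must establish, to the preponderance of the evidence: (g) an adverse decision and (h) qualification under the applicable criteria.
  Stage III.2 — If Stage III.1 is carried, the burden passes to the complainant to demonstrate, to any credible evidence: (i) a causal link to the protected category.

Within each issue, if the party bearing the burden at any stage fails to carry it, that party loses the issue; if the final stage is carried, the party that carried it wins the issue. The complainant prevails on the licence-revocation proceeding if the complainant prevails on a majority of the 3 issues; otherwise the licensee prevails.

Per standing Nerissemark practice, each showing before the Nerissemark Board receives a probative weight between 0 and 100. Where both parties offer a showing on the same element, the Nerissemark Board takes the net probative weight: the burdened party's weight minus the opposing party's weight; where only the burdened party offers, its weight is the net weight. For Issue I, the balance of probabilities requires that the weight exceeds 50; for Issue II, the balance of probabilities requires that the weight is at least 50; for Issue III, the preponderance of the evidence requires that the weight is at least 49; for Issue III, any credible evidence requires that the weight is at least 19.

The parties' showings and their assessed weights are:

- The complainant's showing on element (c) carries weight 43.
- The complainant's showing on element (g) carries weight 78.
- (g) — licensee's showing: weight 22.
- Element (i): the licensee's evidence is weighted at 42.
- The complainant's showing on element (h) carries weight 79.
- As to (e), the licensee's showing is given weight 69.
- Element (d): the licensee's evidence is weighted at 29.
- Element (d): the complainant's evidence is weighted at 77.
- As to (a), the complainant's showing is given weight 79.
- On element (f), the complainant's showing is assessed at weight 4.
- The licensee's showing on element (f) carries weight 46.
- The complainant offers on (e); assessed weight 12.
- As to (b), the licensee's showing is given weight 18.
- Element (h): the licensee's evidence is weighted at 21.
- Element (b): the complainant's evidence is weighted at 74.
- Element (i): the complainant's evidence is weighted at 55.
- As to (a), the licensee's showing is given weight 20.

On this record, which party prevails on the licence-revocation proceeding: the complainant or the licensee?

licensee

— Issue I —
Stage I.1 (complainant, the balance of probabilities, weight exceeds 50): (a) net 79−20=59 > 50 — meets.
  All elements met. The complainant retains the burden for Stage I.2.
Stage I.2 (complainant, the balance of probabilities, weight exceeds 50): (b) net 74−18=56 > 50 — meets.
  The complainant carries the last stage.
With every stage satisfied, the complainant prevails on this issue.
— Issue II —
Stage II.1 (complainant, the balance of probabilities, weight is at least 50): (c) 43 < 50 — fails; (d) net 77−29=48 < 50 — fails.
  The complainant does not carry Stage II.1.
So the licensee prevails on this issue.
— Issue III —
Stage III.1 (complainant, the preponderance of the evidence, weight is at least 49): (g) net 78−22=56 ≥ 49 — meets; (h) net 79−21=58 ≥ 49 — meets.
  Stage III.1 is satisfied; the complainant continues to bear the burden.
Stage III.2 (complainant, any credible evidence, weight is at least 19): (i) net 55−42=13 < 19 — fails.
  Not every element is met, so the complainant fails to carry Stage III.2.
The licensee prevails on this issue.
Per-issue: Issue I → complainant; Issue II → licensee; Issue III → licensee. The complainant must prevail on a majority of issues; overall, the licensee prevails.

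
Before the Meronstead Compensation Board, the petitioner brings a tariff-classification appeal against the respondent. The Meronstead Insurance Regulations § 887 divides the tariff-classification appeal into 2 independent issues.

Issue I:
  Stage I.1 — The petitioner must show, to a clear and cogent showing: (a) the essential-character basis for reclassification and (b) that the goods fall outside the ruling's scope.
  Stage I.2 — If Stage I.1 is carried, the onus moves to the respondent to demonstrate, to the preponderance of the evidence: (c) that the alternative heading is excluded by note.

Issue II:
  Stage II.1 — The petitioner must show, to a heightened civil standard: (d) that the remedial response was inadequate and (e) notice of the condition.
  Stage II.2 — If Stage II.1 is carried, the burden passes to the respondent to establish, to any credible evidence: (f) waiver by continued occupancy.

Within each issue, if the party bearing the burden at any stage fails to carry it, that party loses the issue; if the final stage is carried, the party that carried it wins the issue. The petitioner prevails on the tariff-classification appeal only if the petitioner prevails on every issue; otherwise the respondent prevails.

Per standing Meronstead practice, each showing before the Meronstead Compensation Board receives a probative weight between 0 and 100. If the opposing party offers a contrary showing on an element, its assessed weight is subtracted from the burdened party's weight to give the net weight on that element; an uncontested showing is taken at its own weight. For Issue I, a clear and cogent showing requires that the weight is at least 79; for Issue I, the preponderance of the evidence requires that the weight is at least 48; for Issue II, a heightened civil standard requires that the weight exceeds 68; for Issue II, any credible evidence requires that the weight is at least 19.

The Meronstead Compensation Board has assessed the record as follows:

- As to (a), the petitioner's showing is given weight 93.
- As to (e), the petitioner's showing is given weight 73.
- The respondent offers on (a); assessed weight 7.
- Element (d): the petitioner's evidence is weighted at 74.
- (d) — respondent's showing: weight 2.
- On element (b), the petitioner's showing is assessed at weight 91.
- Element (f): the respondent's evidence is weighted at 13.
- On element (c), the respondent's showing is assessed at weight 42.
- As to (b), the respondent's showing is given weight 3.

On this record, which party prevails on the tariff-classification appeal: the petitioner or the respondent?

— Issue I —
At Stage I.1 the petitioner must meet a clear and cogent showing (weight is at least 79): on (a) the weight is 93 less the opposing 7 gives net 86, ≥ 79, so (a) meets the standard; on (b) the weight is 91 less the opposing 3 gives net 88, ≥ 79, so (b) meets the standard.
  Stage I.1 is satisfied; the onus moves to the respondent.
At Stage I.2 the respondent must meet the preponderance of the evidence (weight is at least 48): on (c) the weight is 42, < 48, so (c) does not meet the standard.
  Not every element is met, so the respondent fails to carry Stage I.2.
The petitioner prevails on this issue.
— Issue II —
Stage II.1 — burden on petitioner; standard: a heightened civil standard (weight exceeds 68).
    (d): 74 − 2 = 72 > 68 [met]
    (e): 73 > 68 [met]
  The petitioner carries Stage II.1; the respondent now bears the burden.
Stage II.2 — burden on respondent; standard: any credible evidence (weight is at least 19).
    (f): 13 < 19 [not met]
  Not every element is met, so the respondent fails to carry Stage II.2.
The analysis ends at Stage II.2; the petitioner prevails on this issue.
Per-issue: Issue I → petitioner; Issue II → petitioner. The petitioner must prevail on every issue; overall, the petitioner prevails.

petitioner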